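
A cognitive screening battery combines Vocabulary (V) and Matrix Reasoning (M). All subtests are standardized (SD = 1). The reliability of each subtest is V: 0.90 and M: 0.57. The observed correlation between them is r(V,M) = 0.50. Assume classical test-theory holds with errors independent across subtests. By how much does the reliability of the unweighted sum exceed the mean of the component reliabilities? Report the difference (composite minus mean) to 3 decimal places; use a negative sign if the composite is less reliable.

Var(sum) = 2 + 1 = 3; true-score variance = 1.47 + 1 = 2.47; composite reliability = 0.8233.
Mean component reliability = 0.7350.
Difference = 0.8233 − 0.7350 = 0.088.

0.088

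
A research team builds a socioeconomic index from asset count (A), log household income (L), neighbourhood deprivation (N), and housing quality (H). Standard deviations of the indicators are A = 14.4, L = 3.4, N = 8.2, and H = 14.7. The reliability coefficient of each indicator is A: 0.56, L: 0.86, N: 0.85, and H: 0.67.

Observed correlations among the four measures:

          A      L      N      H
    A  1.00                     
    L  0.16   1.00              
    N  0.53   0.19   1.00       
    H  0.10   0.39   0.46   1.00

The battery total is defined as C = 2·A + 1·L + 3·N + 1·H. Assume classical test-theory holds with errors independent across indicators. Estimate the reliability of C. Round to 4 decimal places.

0.8197

Var(C) = 2²·14.4² + 3.4² + 3²·8.2² + 14.7² + 2·[2·14.4·3.4·0.16 + 6·14.4·8.2·0.53 + 2·14.4·14.7·0.10 + 3·3.4·8.2·0.19 + 3.4·14.7·0.39 + 3·8.2·14.7·0.46] = 1662.25 + 1270.45 = 2932.7.
Under uncorrelated errors the observed covariances equal the true-score covariances, so only the own-variance terms attenuate.
True-score variance = [2²·14.4²·0.56 + 3.4²·0.86 + 3²·8.2²·0.85 + 14.7²·0.67] + 1270.45 = 1133.59 + 1270.45 = 2404.05.
Reliability = 2404.05 / 2932.7 = 0.8197.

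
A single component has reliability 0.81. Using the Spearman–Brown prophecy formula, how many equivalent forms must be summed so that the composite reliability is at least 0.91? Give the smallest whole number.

k ≥ ρ*(1−ρ₁)/(ρ₁(1−ρ*)) = 0.91·0.19 / (0.81·0.09) = 2.372.
Smallest integer k = 3.

3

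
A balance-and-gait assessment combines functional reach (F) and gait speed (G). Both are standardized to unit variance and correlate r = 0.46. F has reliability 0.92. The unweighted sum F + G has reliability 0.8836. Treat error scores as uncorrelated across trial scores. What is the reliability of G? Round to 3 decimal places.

Var(F+G) = 2 + 2·0.46 = 2.920.
True-score variance = ρ_F + ρ_G + 2·0.46, so 0.8836 = (0.92 + ρ_G + 0.92) / 2.920.
ρ_G = 0.8836·2.920 − 0.92 − 0.92 = 0.740.

0.740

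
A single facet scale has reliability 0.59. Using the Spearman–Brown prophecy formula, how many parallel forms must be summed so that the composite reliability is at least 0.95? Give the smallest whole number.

k ≥ ρ*(1−ρ₁)/(ρ₁(1−ρ*)) = 0.95·0.41 / (0.59·0.05) = 13.203.
Smallest integer k = 14.

14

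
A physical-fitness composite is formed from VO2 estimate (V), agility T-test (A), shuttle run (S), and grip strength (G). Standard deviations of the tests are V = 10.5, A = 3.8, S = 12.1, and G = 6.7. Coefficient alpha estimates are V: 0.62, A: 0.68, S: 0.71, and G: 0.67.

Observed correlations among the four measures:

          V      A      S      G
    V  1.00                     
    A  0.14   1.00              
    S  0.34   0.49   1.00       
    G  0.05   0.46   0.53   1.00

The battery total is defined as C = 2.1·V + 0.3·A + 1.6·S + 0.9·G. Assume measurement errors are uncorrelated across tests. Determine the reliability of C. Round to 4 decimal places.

Var(C) = 2.1²·10.5² + 0.3²·3.8² + 1.6²·12.1² + 0.9²·6.7² + 2·[0.63·10.5·3.8·0.14 + 3.36·10.5·12.1·0.34 + 1.89·10.5·6.7·0.05 + 0.48·3.8·12.1·0.49 + 0.27·3.8·6.7·0.46 + 1.44·12.1·6.7·0.53] = 898.673 + 462.317 = 1360.99.
With uncorrelated errors the cross-covariances are all true-score covariance, so they carry over unchanged; only the diagonal terms shrink to ρᵢσᵢ².
True-score variance = [2.1²·10.5²·0.62 + 0.3²·3.8²·0.68 + 1.6²·12.1²·0.71 + 0.9²·6.7²·0.67] + 462.317 = 592.806 + 462.317 = 1055.12.
Reliability = 1055.12 / 1360.99 = 0.7753.

0.7753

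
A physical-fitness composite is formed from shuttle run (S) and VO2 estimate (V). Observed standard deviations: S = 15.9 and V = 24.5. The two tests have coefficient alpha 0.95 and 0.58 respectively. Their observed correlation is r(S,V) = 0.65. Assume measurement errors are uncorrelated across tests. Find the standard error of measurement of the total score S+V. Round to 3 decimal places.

16.271

Var(total) = 853.06 + 506.415 = 1359.47.
True-score variance = 588.314 + 506.415 = 1094.73, so reliability = 0.8053.
Error variance = 1359.47 − 1094.73 = 264.745; SEM = √264.745 = 16.271.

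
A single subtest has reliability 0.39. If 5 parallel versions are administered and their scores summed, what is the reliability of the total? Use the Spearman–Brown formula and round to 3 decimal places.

ρ_k = kρ / (1 + (k−1)ρ) = 5·0.39 / (1 + 4·0.39) = 1.950 / 2.560 = 0.762.

0.762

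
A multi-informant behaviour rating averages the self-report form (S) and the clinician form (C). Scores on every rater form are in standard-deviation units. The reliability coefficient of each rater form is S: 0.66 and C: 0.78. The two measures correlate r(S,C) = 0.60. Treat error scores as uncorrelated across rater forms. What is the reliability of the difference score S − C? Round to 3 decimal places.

Var(S−C) = 1 + 1 − 2·0.60 = 2 − 1.2 = 0.8.
With uncorrelated errors the cross-covariances are all true-score covariance, so they carry over unchanged; only the diagonal terms shrink to ρᵢσᵢ².
True-score variance = [0.66 + 0.78] − 1.2 = 1.44 − 1.2 = 0.24.
Reliability = 0.24 / 0.8 = 0.300.

0.300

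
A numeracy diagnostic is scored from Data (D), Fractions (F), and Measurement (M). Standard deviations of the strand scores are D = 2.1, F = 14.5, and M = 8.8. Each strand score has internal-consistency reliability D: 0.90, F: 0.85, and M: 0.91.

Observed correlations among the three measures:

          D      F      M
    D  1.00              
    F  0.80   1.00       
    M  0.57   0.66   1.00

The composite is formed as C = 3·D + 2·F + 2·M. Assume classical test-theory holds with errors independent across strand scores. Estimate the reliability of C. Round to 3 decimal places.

0.931

Var(C) = 3²·2.1² + 2²·14.5² + 2²·8.8² + 2·[6·2.1·14.5·0.80 + 6·2.1·8.8·0.57 + 4·14.5·8.8·0.66] = 1190.45 + 1092.45 = 2282.9.
Under uncorrelated errors the observed covariances equal the true-score covariances, so only the own-variance terms attenuate.
True-score variance = [3²·2.1²·0.90 + 2²·14.5²·0.85 + 2²·8.8²·0.91] + 1092.45 = 1032.45 + 1092.45 = 2124.9.
Reliability = 2124.9 / 2282.9 = 0.931.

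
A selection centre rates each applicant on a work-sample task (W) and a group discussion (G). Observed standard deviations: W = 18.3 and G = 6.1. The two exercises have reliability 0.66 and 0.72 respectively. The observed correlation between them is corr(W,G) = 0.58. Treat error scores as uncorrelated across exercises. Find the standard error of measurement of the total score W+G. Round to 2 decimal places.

11.15

Var(total) = 372.1 + 129.491 = 501.591.
True-score variance = 247.819 + 129.491 = 377.309, so reliability = 0.7522.
Error variance = 501.591 − 377.309 = 124.281; SEM = √124.281 = 11.15.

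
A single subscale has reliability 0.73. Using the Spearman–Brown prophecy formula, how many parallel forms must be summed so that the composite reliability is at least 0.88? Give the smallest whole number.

k ≥ ρ*(1−ρ₁)/(ρ₁(1−ρ*)) = 0.88·0.27 / (0.73·0.12) = 2.712.
Smallest integer k = 3.

3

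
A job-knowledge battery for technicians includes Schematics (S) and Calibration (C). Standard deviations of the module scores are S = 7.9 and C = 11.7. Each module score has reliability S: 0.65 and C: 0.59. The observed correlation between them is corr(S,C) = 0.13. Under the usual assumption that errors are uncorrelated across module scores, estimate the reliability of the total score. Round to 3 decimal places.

Var(S+C) = 7.9² + 11.7² + 2·[7.9·11.7·0.13] = 199.3 + 24.0318 = 223.332.
Because errors are independent across components, Cov(Tᵢ,Tⱼ) = Cov(Xᵢ,Xⱼ); the off-diagonal part of the true-score variance is the same as above.
True-score variance = [7.9²·0.65 + 11.7²·0.59] + 24.0318 = 121.332 + 24.0318 = 145.363.
Reliability = 145.363 / 223.332 = 0.651.

0.651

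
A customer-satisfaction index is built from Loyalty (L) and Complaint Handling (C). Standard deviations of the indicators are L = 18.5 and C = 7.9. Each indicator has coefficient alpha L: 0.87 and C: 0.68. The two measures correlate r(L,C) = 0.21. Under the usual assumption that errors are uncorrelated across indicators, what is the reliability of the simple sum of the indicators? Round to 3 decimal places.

0.862

Var(L+C) = 18.5² + 7.9² + 2·[18.5·7.9·0.21] = 404.66 + 61.383 = 466.043.
Because errors are independent across components, Cov(Tᵢ,Tⱼ) = Cov(Xᵢ,Xⱼ); the off-diagonal part of the true-score variance is the same as above.
True-score variance = [18.5²·0.87 + 7.9²·0.68] + 61.383 = 340.196 + 61.383 = 401.579.
Reliability = 401.579 / 466.043 = 0.862.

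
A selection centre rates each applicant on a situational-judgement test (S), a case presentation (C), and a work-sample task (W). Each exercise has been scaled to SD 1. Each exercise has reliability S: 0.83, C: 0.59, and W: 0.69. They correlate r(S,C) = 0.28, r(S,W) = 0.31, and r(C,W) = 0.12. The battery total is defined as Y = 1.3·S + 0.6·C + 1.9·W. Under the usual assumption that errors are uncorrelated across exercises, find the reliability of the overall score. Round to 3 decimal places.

Var(Y) = 1.3² + 0.6² + 1.9² + 2·[0.78·0.28 + 2.47·0.31 + 1.14·0.12] = 5.66 + 2.2418 = 7.9018.
Under uncorrelated errors the observed covariances equal the true-score covariances, so only the own-variance terms attenuate.
True-score variance = [1.3²·0.83 + 0.6²·0.59 + 1.9²·0.69] + 2.2418 = 4.106 + 2.2418 = 6.3478.
Reliability = 6.3478 / 7.9018 = 0.803.

0.803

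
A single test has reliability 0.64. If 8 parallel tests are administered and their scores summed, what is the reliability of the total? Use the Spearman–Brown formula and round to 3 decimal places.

0.934

ρ_k = kρ / (1 + (k−1)ρ) = 8·0.64 / (1 + 7·0.64) = 5.120 / 5.480 = 0.934.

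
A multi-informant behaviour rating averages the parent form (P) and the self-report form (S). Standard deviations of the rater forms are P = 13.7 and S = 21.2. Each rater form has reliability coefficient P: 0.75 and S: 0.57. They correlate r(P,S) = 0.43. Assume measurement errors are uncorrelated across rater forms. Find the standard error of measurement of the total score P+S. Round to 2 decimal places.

Var(total) = 637.13 + 249.778 = 886.908.
True-score variance = 396.948 + 249.778 = 646.727, so reliability = 0.7292.
Error variance = 886.908 − 646.727 = 240.182; SEM = √240.182 = 15.50.

15.50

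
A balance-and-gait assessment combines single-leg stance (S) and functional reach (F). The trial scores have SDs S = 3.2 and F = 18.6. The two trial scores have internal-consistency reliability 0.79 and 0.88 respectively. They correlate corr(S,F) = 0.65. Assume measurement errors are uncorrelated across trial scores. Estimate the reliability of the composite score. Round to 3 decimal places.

0.899

Var(S+F) = 3.2² + 18.6² + 2·[3.2·18.6·0.65] = 356.2 + 77.376 = 433.576.
With uncorrelated errors the cross-covariances are all true-score covariance, so they carry over unchanged; only the diagonal terms shrink to ρᵢσᵢ².
True-score variance = [3.2²·0.79 + 18.6²·0.88] + 77.376 = 312.534 + 77.376 = 389.91.
Reliability = 389.91 / 433.576 = 0.899.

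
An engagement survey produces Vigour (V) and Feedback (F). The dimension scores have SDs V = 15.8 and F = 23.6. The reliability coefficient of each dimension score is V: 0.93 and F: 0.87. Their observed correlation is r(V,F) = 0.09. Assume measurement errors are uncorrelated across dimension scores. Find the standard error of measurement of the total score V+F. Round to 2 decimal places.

Var(total) = 806.6 + 67.1184 = 873.718.
True-score variance = 716.72 + 67.1184 = 783.839, so reliability = 0.8971.
Error variance = 873.718 − 783.839 = 89.8796; SEM = √89.8796 = 9.48.

9.48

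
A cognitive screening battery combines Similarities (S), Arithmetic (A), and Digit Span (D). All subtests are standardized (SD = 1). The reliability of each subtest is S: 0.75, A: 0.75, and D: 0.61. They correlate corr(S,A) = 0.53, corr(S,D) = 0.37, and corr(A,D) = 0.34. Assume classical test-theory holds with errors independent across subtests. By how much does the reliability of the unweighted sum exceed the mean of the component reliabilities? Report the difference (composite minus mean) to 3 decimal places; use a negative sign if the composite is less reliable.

0.134

Var(sum) = 3 + 2.48 = 5.48; true-score variance = 2.11 + 2.48 = 4.59; composite reliability = 0.8376.
Mean component reliability = 0.7033.
Difference = 0.8376 − 0.7033 = 0.134.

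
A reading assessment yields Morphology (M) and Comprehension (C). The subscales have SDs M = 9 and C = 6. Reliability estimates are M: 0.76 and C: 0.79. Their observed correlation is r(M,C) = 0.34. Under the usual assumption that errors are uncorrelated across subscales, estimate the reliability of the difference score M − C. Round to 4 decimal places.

0.6637

Var(M−C) = 9² + 6² − 2·9·6·0.34 = 117 − 36.72 = 80.28.
Because errors are independent across components, Cov(Tᵢ,Tⱼ) = Cov(Xᵢ,Xⱼ); the off-diagonal part of the true-score variance is the same as above.
True-score variance = [9²·0.76 + 6²·0.79] − 36.72 = 90 − 36.72 = 53.28.
Reliability = 53.28 / 80.28 = 0.6637.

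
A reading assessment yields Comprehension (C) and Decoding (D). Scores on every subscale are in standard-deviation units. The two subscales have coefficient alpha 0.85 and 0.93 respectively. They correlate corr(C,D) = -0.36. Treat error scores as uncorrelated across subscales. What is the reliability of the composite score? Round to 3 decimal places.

Var(C+D) = 2 + 2·[(-0.36)] = 2 − 0.72 = 1.28.
Under uncorrelated errors the observed covariances equal the true-score covariances, so only the own-variance terms attenuate.
True-score variance = [0.85 + 0.93] − 0.72 = 1.78 − 0.72 = 1.06.
Reliability = 1.06 / 1.28 = 0.828.

0.828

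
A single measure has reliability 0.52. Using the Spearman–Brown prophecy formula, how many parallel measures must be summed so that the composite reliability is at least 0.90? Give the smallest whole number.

9

k ≥ ρ*(1−ρ₁)/(ρ₁(1−ρ*)) = 0.90·0.48 / (0.52·0.10) = 8.308.
Smallest integer k = 9.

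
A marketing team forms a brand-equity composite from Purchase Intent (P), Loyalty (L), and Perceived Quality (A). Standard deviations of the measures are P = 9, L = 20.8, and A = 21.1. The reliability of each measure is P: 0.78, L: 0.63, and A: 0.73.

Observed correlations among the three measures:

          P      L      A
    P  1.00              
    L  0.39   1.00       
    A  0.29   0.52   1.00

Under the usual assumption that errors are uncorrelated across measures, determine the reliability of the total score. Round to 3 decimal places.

0.822

Var(P+L+A) = 9² + 20.8² + 21.1² + 2·[9·20.8·0.39 + 9·21.1·0.29 + 20.8·21.1·0.52] = 958.85 + 712.593 = 1671.44.
With uncorrelated errors the cross-covariances are all true-score covariance, so they carry over unchanged; only the diagonal terms shrink to ρᵢσᵢ².
True-score variance = [9²·0.78 + 20.8²·0.63 + 21.1²·0.73] + 712.593 = 660.747 + 712.593 = 1373.34.
Reliability = 1373.34 / 1671.44 = 0.822.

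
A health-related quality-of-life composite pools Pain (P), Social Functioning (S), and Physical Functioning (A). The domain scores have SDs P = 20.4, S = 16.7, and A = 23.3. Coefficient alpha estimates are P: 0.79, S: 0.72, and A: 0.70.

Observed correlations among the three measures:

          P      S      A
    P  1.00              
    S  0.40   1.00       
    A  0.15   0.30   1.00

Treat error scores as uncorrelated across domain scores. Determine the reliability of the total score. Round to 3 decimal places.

0.826

Var(P+S+A) = 20.4² + 16.7² + 23.3² + 2·[20.4·16.7·0.40 + 20.4·23.3·0.15 + 16.7·23.3·0.30] = 1237.94 + 648.606 = 1886.55.
With uncorrelated errors the cross-covariances are all true-score covariance, so they carry over unchanged; only the diagonal terms shrink to ρᵢσᵢ².
True-score variance = [20.4²·0.79 + 16.7²·0.72 + 23.3²·0.70] + 648.606 = 909.59 + 648.606 = 1558.2.
Reliability = 1558.2 / 1886.55 = 0.826.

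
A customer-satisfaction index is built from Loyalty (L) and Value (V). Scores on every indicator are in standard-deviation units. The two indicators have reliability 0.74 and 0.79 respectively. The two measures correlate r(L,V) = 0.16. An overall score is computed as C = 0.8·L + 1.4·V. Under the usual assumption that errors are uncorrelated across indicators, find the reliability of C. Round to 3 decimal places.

Var(C) = 0.8² + 1.4² + 2·[1.12·0.16] = 2.6 + 0.3584 = 2.9584.
Under uncorrelated errors the observed covariances equal the true-score covariances, so only the own-variance terms attenuate.
True-score variance = [0.8²·0.74 + 1.4²·0.79] + 0.3584 = 2.022 + 0.3584 = 2.3804.
Reliability = 2.3804 / 2.9584 = 0.805.

0.805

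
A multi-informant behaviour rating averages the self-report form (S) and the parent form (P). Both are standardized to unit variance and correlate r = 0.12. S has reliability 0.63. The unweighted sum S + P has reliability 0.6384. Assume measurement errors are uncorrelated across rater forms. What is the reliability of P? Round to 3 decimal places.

0.560

Var(S+P) = 2 + 2·0.12 = 2.240.
True-score variance = ρ_S + ρ_P + 2·0.12, so 0.6384 = (0.63 + ρ_P + 0.24) / 2.240.
ρ_P = 0.6384·2.240 − 0.63 − 0.24 = 0.560.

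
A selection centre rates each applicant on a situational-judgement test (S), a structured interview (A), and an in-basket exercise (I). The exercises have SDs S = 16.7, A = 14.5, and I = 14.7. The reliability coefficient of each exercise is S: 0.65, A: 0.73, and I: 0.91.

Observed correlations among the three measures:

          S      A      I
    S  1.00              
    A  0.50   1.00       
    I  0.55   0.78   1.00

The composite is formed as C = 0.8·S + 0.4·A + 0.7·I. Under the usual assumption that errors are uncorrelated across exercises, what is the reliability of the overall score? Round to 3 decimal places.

Var(C) = 0.8²·16.7² + 0.4²·14.5² + 0.7²·14.7² + 2·[0.32·16.7·14.5·0.50 + 0.56·16.7·14.7·0.55 + 0.28·14.5·14.7·0.78] = 318.014 + 321.814 = 639.827.
Because errors are independent across components, Cov(Tᵢ,Tⱼ) = Cov(Xᵢ,Xⱼ); the off-diagonal part of the true-score variance is the same as above.
True-score variance = [0.8²·16.7²·0.65 + 0.4²·14.5²·0.73 + 0.7²·14.7²·0.91] + 321.814 = 236.93 + 321.814 = 558.744.
Reliability = 558.744 / 639.827 = 0.873.

0.873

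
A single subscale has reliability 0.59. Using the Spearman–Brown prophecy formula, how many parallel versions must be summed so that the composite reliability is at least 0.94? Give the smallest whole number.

k ≥ ρ*(1−ρ₁)/(ρ₁(1−ρ*)) = 0.94·0.41 / (0.59·0.06) = 10.887.
Smallest integer k = 11.

11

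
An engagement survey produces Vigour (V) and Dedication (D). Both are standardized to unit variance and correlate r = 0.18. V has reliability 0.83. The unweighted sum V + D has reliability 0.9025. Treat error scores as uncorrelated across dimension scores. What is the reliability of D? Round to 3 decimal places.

0.940

Var(V+D) = 2 + 2·0.18 = 2.360.
True-score variance = ρ_V + ρ_D + 2·0.18, so 0.9025 = (0.83 + ρ_D + 0.36) / 2.360.
ρ_D = 0.9025·2.360 − 0.83 − 0.36 = 0.940.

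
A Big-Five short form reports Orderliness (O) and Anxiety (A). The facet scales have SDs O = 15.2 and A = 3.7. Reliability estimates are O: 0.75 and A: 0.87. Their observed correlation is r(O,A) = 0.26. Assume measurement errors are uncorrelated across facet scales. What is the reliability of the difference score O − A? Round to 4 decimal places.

Var(O−A) = 15.2² + 3.7² − 2·15.2·3.7·0.26 = 244.73 − 29.2448 = 215.485.
With uncorrelated errors the cross-covariances are all true-score covariance, so they carry over unchanged; only the diagonal terms shrink to ρᵢσᵢ².
True-score variance = [15.2²·0.75 + 3.7²·0.87] − 29.2448 = 185.19 − 29.2448 = 155.946.
Reliability = 155.946 / 215.485 = 0.7237.

0.7237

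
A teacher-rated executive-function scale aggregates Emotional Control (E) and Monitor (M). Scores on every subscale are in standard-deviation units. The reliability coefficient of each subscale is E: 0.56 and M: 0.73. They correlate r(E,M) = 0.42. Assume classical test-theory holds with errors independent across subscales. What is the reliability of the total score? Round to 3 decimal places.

Var(E+M) = 2 + 2·[0.42] = 2 + 0.84 = 2.84.
Because errors are independent across components, Cov(Tᵢ,Tⱼ) = Cov(Xᵢ,Xⱼ); the off-diagonal part of the true-score variance is the same as above.
True-score variance = [0.56 + 0.73] + 0.84 = 1.29 + 0.84 = 2.13.
Reliability = 2.13 / 2.84 = 0.750.

0.750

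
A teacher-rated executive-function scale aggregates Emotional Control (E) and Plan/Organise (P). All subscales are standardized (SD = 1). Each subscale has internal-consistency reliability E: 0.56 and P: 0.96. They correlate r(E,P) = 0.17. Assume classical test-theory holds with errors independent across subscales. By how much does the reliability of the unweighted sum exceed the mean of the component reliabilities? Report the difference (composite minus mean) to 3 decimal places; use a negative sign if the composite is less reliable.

0.035

Var(sum) = 2 + 0.34 = 2.34; true-score variance = 1.52 + 0.34 = 1.86; composite reliability = 0.7949.
Mean component reliability = 0.7600.
Difference = 0.7949 − 0.7600 = 0.035.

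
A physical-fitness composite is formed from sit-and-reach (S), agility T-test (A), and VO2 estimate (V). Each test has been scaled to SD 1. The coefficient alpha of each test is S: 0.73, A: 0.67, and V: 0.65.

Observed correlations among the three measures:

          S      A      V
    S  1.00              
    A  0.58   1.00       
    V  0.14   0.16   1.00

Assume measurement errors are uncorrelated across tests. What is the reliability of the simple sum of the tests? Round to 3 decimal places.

Var(S+A+V) = 3 + 2·[0.58 + 0.14 + 0.16] = 3 + 1.76 = 4.76.
Under uncorrelated errors the observed covariances equal the true-score covariances, so only the own-variance terms attenuate.
True-score variance = [0.73 + 0.67 + 0.65] + 1.76 = 2.05 + 1.76 = 3.81.
Reliability = 3.81 / 4.76 = 0.800.

0.800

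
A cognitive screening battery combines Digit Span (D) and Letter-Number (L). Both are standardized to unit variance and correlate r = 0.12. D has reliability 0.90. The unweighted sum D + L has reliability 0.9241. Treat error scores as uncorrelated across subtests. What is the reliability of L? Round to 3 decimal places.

Var(D+L) = 2 + 2·0.12 = 2.240.
True-score variance = ρ_D + ρ_L + 2·0.12, so 0.9241 = (0.90 + ρ_L + 0.24) / 2.240.
ρ_L = 0.9241·2.240 − 0.90 − 0.24 = 0.930.

0.930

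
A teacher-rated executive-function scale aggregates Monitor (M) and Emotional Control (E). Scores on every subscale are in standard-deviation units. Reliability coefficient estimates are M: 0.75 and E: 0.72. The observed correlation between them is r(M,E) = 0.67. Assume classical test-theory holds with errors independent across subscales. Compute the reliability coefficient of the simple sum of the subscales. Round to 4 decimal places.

Var(M+E) = 2 + 2·[0.67] = 2 + 1.34 = 3.34.
Because errors are independent across components, Cov(Tᵢ,Tⱼ) = Cov(Xᵢ,Xⱼ); the off-diagonal part of the true-score variance is the same as above.
True-score variance = [0.75 + 0.72] + 1.34 = 1.47 + 1.34 = 2.81.
Reliability = 2.81 / 3.34 = 0.8413.

0.8413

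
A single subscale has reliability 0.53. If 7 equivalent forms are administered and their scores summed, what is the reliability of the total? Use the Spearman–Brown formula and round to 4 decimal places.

0.8876

ρ_k = kρ / (1 + (k−1)ρ) = 7·0.53 / (1 + 6·0.53) = 3.710 / 4.180 = 0.8876.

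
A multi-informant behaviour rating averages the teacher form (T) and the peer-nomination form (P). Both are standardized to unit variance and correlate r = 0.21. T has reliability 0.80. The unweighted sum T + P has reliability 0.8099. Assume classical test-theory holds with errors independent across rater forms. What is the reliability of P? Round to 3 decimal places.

Var(T+P) = 2 + 2·0.21 = 2.420.
True-score variance = ρ_T + ρ_P + 2·0.21, so 0.8099 = (0.80 + ρ_P + 0.42) / 2.420.
ρ_P = 0.8099·2.420 − 0.80 − 0.42 = 0.740.

0.740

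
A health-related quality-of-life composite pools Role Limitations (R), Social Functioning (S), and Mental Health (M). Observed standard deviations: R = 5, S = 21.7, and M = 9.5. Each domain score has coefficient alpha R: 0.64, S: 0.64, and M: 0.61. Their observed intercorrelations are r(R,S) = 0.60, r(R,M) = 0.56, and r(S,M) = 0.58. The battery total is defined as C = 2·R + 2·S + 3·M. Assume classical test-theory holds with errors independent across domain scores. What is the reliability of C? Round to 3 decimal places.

Var(C) = 2²·5² + 2²·21.7² + 3²·9.5² + 2·[4·5·21.7·0.60 + 6·5·9.5·0.56 + 6·21.7·9.5·0.58] = 2795.81 + 2274.8 = 5070.61.
Because errors are independent across components, Cov(Tᵢ,Tⱼ) = Cov(Xᵢ,Xⱼ); the off-diagonal part of the true-score variance is the same as above.
True-score variance = [2²·5²·0.64 + 2²·21.7²·0.64 + 3²·9.5²·0.61] + 2274.8 = 1764.95 + 2274.8 = 4039.75.
Reliability = 4039.75 / 5070.61 = 0.797.

0.797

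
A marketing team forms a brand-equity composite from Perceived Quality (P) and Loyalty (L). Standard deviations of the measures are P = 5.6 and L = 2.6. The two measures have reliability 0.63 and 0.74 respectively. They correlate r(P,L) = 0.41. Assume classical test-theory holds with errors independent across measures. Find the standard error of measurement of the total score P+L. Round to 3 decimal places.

3.655

Var(total) = 38.12 + 11.9392 = 50.0592.
True-score variance = 24.7592 + 11.9392 = 36.6984, so reliability = 0.7331.
Error variance = 50.0592 − 36.6984 = 13.3608; SEM = √13.3608 = 3.655.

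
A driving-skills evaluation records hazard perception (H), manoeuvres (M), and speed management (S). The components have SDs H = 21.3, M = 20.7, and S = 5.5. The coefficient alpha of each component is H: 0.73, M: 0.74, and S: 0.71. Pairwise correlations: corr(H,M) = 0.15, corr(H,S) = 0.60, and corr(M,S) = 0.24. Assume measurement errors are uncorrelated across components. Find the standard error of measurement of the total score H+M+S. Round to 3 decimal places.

15.578

Var(total) = 912.43 + 327.501 = 1239.93.
True-score variance = 669.754 + 327.501 = 997.255, so reliability = 0.8043.
Error variance = 1239.93 − 997.255 = 242.676; SEM = √242.676 = 15.578.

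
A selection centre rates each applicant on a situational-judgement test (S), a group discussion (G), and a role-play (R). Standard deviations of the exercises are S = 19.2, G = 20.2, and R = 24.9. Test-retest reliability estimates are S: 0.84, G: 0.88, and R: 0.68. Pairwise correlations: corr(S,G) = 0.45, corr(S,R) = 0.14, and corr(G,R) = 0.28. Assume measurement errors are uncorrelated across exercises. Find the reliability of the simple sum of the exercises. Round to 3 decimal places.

0.858

Var(S+G+R) = 19.2² + 20.2² + 24.9² + 2·[19.2·20.2·0.45 + 19.2·24.9·0.14 + 20.2·24.9·0.28] = 1396.69 + 764.587 = 2161.28.
Because errors are independent across components, Cov(Tᵢ,Tⱼ) = Cov(Xᵢ,Xⱼ); the off-diagonal part of the true-score variance is the same as above.
True-score variance = [19.2²·0.84 + 20.2²·0.88 + 24.9²·0.68] + 764.587 = 1090.34 + 764.587 = 1854.93.
Reliability = 1854.93 / 2161.28 = 0.858.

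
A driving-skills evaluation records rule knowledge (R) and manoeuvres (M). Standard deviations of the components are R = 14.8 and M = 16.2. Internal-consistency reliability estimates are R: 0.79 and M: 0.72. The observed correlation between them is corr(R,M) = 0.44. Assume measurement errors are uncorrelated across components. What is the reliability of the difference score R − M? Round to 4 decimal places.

Var(R−M) = 14.8² + 16.2² − 2·14.8·16.2·0.44 = 481.48 − 210.989 = 270.491.
Because errors are independent across components, Cov(Tᵢ,Tⱼ) = Cov(Xᵢ,Xⱼ); the off-diagonal part of the true-score variance is the same as above.
True-score variance = [14.8²·0.79 + 16.2²·0.72] − 210.989 = 361.998 − 210.989 = 151.01.
Reliability = 151.01 / 270.491 = 0.5583.

0.5583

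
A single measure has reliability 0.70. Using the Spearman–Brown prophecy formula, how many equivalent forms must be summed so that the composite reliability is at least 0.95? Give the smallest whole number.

9

k ≥ ρ*(1−ρ₁)/(ρ₁(1−ρ*)) = 0.95·0.30 / (0.70·0.05) = 8.143.
Smallest integer k = 9.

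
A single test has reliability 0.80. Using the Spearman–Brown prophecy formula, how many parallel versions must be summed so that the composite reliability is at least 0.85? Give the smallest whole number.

2

k ≥ ρ*(1−ρ₁)/(ρ₁(1−ρ*)) = 0.85·0.20 / (0.80·0.15) = 1.417.
Smallest integer k = 2.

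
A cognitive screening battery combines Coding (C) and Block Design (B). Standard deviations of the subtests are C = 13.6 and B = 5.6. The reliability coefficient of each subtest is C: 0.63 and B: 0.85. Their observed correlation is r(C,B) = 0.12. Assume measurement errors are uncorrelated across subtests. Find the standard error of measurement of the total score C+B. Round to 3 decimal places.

8.552

Var(total) = 216.32 + 18.2784 = 234.598.
True-score variance = 143.181 + 18.2784 = 161.459, so reliability = 0.6882.
Error variance = 234.598 − 161.459 = 73.1392; SEM = √73.1392 = 8.552.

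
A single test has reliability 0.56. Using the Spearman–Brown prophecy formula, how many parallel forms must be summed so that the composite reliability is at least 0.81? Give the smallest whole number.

k ≥ ρ*(1−ρ₁)/(ρ₁(1−ρ*)) = 0.81·0.44 / (0.56·0.19) = 3.350.
Smallest integer k = 4.

4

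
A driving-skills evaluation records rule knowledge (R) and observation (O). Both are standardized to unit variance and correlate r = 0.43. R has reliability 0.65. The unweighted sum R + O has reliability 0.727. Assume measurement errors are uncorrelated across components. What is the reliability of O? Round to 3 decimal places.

Var(R+O) = 2 + 2·0.43 = 2.860.
True-score variance = ρ_R + ρ_O + 2·0.43, so 0.727 = (0.65 + ρ_O + 0.86) / 2.860.
ρ_O = 0.727·2.860 − 0.65 − 0.86 = 0.569.

0.569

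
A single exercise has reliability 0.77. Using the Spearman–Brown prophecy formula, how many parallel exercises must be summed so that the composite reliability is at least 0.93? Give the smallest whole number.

4

k ≥ ρ*(1−ρ₁)/(ρ₁(1−ρ*)) = 0.93·0.23 / (0.77·0.07) = 3.968.
Smallest integer k = 4.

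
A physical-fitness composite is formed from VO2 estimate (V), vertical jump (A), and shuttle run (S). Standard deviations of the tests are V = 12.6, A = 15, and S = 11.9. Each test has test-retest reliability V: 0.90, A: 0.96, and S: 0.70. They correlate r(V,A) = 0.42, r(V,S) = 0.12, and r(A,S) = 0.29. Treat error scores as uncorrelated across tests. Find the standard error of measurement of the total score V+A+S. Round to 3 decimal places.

8.207

Var(total) = 525.37 + 298.276 = 823.646.
True-score variance = 458.011 + 298.276 = 756.287, so reliability = 0.9182.
Error variance = 823.646 − 756.287 = 67.359; SEM = √67.359 = 8.207.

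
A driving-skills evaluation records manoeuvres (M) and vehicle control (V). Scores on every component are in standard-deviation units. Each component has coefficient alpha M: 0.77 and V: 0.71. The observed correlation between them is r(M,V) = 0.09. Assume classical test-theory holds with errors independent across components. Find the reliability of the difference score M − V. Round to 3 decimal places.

0.714

Var(M−V) = 1 + 1 − 2·0.09 = 2 − 0.18 = 1.82.
Because errors are independent across components, Cov(Tᵢ,Tⱼ) = Cov(Xᵢ,Xⱼ); the off-diagonal part of the true-score variance is the same as above.
True-score variance = [0.77 + 0.71] − 0.18 = 1.48 − 0.18 = 1.3.
Reliability = 1.3 / 1.82 = 0.714.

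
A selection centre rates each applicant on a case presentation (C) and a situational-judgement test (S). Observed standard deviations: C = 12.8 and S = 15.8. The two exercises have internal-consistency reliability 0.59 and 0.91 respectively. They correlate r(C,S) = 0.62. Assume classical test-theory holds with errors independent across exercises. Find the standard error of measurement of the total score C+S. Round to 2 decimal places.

9.47

Var(total) = 413.48 + 250.778 = 664.258.
True-score variance = 323.838 + 250.778 = 574.616, so reliability = 0.8650.
Error variance = 664.258 − 574.616 = 89.642; SEM = √89.642 = 9.47.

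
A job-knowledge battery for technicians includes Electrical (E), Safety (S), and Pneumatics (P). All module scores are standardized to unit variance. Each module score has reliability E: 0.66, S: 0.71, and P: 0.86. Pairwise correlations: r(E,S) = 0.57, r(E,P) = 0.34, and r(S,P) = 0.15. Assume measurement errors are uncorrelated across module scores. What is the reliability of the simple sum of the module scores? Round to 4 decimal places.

Var(E+S+P) = 3 + 2·[0.57 + 0.34 + 0.15] = 3 + 2.12 = 5.12.
Under uncorrelated errors the observed covariances equal the true-score covariances, so only the own-variance terms attenuate.
True-score variance = [0.66 + 0.71 + 0.86] + 2.12 = 2.23 + 2.12 = 4.35.
Reliability = 4.35 / 5.12 = 0.8496.

0.8496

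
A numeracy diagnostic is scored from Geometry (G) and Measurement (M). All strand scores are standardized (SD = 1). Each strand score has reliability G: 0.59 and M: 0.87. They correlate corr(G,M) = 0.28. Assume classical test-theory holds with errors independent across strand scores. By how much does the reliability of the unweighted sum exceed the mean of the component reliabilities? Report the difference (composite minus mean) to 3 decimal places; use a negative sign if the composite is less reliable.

Var(sum) = 2 + 0.56 = 2.56; true-score variance = 1.46 + 0.56 = 2.02; composite reliability = 0.7891.
Mean component reliability = 0.7300.
Difference = 0.7891 − 0.7300 = 0.059.

0.059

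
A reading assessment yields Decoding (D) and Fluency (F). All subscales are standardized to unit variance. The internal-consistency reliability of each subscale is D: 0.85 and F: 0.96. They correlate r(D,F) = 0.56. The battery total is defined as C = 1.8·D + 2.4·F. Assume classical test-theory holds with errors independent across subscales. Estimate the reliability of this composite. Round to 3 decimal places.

Var(C) = 1.8² + 2.4² + 2·[4.32·0.56] = 9 + 4.8384 = 13.8384.
With uncorrelated errors the cross-covariances are all true-score covariance, so they carry over unchanged; only the diagonal terms shrink to ρᵢσᵢ².
True-score variance = [1.8²·0.85 + 2.4²·0.96] + 4.8384 = 8.2836 + 4.8384 = 13.122.
Reliability = 13.122 / 13.8384 = 0.948.

0.948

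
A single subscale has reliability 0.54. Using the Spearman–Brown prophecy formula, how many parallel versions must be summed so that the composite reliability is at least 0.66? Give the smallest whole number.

k ≥ ρ*(1−ρ₁)/(ρ₁(1−ρ*)) = 0.66·0.46 / (0.54·0.34) = 1.654.
Smallest integer k = 2.

2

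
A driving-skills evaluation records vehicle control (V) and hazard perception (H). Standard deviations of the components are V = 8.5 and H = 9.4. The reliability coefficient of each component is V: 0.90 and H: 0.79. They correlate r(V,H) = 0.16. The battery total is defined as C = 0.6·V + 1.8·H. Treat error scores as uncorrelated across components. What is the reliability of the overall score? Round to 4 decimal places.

0.8155

Var(C) = 0.6²·8.5² + 1.8²·9.4² + 2·[1.08·8.5·9.4·0.16] = 312.296 + 27.6134 = 339.91.
Under uncorrelated errors the observed covariances equal the true-score covariances, so only the own-variance terms attenuate.
True-score variance = [0.6²·8.5²·0.90 + 1.8²·9.4²·0.79] + 27.6134 = 249.575 + 27.6134 = 277.189.
Reliability = 277.189 / 339.91 = 0.8155.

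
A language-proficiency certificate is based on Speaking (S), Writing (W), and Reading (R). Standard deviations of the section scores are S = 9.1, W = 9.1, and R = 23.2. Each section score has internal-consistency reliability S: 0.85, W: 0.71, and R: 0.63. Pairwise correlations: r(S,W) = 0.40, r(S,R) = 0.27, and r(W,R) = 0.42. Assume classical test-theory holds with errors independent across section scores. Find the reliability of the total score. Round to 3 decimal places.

Var(S+W+R) = 9.1² + 9.1² + 23.2² + 2·[9.1·9.1·0.40 + 9.1·23.2·0.27 + 9.1·23.2·0.42] = 703.86 + 357.594 = 1061.45.
With uncorrelated errors the cross-covariances are all true-score covariance, so they carry over unchanged; only the diagonal terms shrink to ρᵢσᵢ².
True-score variance = [9.1²·0.85 + 9.1²·0.71 + 23.2²·0.63] + 357.594 = 468.275 + 357.594 = 825.868.
Reliability = 825.868 / 1061.45 = 0.778.

0.778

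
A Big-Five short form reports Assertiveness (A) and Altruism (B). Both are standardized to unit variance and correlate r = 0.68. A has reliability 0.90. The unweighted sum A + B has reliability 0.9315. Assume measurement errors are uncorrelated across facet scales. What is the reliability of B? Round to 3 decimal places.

Var(A+B) = 2 + 2·0.68 = 3.360.
True-score variance = ρ_A + ρ_B + 2·0.68, so 0.9315 = (0.90 + ρ_B + 1.36) / 3.360.
ρ_B = 0.9315·3.360 − 0.90 − 1.36 = 0.870.

0.870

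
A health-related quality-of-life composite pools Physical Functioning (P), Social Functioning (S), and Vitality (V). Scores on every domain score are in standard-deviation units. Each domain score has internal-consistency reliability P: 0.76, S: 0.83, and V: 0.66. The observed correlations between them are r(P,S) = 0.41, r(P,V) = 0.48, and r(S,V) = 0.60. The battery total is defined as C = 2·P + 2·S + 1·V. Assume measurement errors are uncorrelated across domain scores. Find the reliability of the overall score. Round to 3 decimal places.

0.881

Var(C) = 2² + 2² + 1 + 2·[4·0.41 + 2·0.48 + 2·0.60] = 9 + 7.6 = 16.6.
Because errors are independent across components, Cov(Tᵢ,Tⱼ) = Cov(Xᵢ,Xⱼ); the off-diagonal part of the true-score variance is the same as above.
True-score variance = [2²·0.76 + 2²·0.83 + 0.66] + 7.6 = 7.02 + 7.6 = 14.62.
Reliability = 14.62 / 16.6 = 0.881.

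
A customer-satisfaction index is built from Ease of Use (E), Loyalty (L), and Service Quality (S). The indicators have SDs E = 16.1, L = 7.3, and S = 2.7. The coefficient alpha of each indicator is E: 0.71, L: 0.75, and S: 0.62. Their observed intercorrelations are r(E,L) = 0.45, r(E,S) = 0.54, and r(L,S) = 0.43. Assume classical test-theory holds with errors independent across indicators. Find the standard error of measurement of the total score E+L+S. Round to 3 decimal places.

9.553

Var(total) = 319.79 + 169.675 = 489.465.
True-score variance = 228.526 + 169.675 = 398.202, so reliability = 0.8135.
Error variance = 489.465 − 398.202 = 91.2636; SEM = √91.2636 = 9.553.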